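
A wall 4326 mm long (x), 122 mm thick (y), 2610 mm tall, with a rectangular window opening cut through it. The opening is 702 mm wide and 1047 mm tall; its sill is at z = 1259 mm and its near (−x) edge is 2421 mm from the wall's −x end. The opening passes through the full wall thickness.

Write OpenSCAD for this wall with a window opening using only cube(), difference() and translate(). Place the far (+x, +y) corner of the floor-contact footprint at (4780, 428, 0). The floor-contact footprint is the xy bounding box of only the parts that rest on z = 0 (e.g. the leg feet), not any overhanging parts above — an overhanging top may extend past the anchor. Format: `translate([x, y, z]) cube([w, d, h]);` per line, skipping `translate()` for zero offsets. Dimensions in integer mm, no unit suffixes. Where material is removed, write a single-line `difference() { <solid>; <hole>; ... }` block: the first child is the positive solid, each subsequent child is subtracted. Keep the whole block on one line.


difference() { translate([454, 306, 0]) cube([4326, 122, 2610]); translate([2875, 306, 1259]) cube([702, 122, 1047]); }


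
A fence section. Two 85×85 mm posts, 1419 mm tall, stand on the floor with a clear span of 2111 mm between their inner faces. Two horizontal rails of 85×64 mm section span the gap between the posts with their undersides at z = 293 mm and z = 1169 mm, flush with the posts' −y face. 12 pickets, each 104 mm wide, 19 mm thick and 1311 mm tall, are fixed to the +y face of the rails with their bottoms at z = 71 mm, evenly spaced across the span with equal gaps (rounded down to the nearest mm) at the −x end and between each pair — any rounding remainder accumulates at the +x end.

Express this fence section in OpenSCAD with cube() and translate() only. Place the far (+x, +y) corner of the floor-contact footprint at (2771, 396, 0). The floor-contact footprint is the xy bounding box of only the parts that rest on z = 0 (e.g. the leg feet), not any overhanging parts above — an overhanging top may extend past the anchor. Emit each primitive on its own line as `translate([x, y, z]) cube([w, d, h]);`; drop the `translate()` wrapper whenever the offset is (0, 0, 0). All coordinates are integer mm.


translate([490, 311, 0]) cube([85, 85, 1419]);
translate([2686, 311, 0]) cube([85, 85, 1419]);
translate([575, 311, 293]) cube([2111, 85, 64]);
translate([575, 311, 1169]) cube([2111, 85, 64]);
translate([641, 396, 71]) cube([104, 19, 1311]);
translate([811, 396, 71]) cube([104, 19, 1311]);
translate([981, 396, 71]) cube([104, 19, 1311]);
translate([1151, 396, 71]) cube([104, 19, 1311]);
translate([1321, 396, 71]) cube([104, 19, 1311]);
translate([1491, 396, 71]) cube([104, 19, 1311]);
translate([1661, 396, 71]) cube([104, 19, 1311]);
translate([1831, 396, 71]) cube([104, 19, 1311]);
translate([2001, 396, 71]) cube([104, 19, 1311]);
translate([2171, 396, 71]) cube([104, 19, 1311]);
translate([2341, 396, 71]) cube([104, 19, 1311]);
translate([2511, 396, 71]) cube([104, 19, 1311]);


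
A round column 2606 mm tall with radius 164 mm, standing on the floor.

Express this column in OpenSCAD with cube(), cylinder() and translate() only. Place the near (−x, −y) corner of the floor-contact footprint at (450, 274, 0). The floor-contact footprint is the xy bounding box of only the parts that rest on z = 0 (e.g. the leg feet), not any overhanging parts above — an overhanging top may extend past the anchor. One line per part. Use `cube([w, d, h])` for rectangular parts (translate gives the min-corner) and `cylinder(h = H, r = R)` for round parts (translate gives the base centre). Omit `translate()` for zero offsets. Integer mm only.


translate([614, 438, 0]) cylinder(h = 2606, r = 164);


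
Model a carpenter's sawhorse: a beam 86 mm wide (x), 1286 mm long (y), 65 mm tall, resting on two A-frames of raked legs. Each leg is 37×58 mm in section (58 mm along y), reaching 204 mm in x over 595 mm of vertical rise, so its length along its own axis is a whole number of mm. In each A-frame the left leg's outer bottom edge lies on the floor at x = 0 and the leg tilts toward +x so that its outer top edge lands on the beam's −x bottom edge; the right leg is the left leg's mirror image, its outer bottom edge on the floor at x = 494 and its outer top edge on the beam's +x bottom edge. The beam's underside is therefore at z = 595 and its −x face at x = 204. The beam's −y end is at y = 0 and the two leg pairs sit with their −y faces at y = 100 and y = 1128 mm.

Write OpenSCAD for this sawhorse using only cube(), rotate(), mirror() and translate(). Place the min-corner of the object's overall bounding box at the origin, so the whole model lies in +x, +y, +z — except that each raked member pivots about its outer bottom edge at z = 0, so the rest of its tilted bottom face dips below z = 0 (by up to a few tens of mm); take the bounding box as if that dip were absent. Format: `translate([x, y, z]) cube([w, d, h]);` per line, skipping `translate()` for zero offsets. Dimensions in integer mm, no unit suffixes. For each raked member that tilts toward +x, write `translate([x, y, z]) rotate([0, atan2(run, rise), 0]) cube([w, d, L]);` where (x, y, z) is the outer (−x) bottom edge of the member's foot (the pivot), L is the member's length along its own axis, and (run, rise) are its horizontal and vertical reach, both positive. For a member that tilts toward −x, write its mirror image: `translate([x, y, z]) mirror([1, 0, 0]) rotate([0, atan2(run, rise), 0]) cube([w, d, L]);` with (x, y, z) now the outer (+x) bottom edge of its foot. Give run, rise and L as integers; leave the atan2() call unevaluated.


// leg length = √(204² + 595²) = 629
// right-leg outer foot x = 2·204 + 86 = 494
// beam min-corner = (204, 0, 595)
translate([204, 0, 595]) cube([86, 1286, 65]);
translate([0, 100, 0]) rotate([0, atan2(204, 595), 0]) cube([37, 58, 629]);
translate([494, 100, 0]) mirror([1, 0, 0]) rotate([0, atan2(204, 595), 0]) cube([37, 58, 629]);
translate([0, 1128, 0]) rotate([0, atan2(204, 595), 0]) cube([37, 58, 629]);
translate([494, 1128, 0]) mirror([1, 0, 0]) rotate([0, atan2(204, 595), 0]) cube([37, 58, 629]);


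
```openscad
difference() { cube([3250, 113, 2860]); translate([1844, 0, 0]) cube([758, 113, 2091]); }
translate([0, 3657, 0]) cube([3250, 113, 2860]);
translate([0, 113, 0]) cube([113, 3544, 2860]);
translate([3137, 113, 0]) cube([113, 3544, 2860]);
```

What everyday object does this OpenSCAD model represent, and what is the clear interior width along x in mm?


A single room. The interior width is 3024 mm.

Four walls enclosing a rectangle with a door in the front wall — a room. Outside width 3250 minus two 113 mm walls gives 3024 mm.


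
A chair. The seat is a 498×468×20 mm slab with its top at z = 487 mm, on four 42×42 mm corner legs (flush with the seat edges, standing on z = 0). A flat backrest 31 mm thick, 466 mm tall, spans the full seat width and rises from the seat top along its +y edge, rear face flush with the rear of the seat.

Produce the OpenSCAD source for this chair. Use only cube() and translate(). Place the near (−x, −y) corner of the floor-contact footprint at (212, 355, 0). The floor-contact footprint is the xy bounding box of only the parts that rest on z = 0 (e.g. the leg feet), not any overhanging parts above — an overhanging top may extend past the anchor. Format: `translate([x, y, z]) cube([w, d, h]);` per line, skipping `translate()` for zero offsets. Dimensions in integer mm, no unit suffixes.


translate([212, 355, 467]) cube([498, 468, 20]);
translate([212, 355, 0]) cube([42, 42, 467]);
translate([668, 355, 0]) cube([42, 42, 467]);
translate([212, 781, 0]) cube([42, 42, 467]);
translate([668, 781, 0]) cube([42, 42, 467]);
translate([212, 792, 487]) cube([498, 31, 466]);


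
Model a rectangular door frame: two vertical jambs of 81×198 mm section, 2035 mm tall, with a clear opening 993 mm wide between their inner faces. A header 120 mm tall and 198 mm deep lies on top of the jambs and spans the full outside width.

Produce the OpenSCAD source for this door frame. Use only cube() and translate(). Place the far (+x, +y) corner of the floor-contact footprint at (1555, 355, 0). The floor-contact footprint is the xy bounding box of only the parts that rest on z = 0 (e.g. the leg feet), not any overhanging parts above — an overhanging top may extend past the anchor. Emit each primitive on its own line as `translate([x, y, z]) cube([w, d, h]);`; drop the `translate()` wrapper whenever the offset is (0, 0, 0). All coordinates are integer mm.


translate([400, 157, 0]) cube([81, 198, 2035]);
translate([1474, 157, 0]) cube([81, 198, 2035]);
translate([400, 157, 2035]) cube([1155, 198, 120]);


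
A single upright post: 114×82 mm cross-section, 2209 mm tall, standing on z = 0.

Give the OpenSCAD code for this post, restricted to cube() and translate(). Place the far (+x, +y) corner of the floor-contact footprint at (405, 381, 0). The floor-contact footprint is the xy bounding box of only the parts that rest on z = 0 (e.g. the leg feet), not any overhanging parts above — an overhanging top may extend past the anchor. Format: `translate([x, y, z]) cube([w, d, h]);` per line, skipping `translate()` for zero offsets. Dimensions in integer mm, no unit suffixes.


translate([291, 299, 0]) cube([114, 82, 2209]);


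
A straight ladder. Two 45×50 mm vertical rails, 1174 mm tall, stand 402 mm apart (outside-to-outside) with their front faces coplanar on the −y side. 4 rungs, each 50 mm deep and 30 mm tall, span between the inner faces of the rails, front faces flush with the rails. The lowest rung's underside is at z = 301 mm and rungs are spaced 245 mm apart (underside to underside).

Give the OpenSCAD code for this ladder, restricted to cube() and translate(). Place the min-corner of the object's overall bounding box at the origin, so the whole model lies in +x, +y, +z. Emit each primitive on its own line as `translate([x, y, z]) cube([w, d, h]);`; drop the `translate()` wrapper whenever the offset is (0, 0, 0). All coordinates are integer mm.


cube([45, 50, 1174]);
translate([357, 0, 0]) cube([45, 50, 1174]);
translate([45, 0, 301]) cube([312, 50, 30]);
translate([45, 0, 546]) cube([312, 50, 30]);
translate([45, 0, 791]) cube([312, 50, 30]);
translate([45, 0, 1036]) cube([312, 50, 30]);


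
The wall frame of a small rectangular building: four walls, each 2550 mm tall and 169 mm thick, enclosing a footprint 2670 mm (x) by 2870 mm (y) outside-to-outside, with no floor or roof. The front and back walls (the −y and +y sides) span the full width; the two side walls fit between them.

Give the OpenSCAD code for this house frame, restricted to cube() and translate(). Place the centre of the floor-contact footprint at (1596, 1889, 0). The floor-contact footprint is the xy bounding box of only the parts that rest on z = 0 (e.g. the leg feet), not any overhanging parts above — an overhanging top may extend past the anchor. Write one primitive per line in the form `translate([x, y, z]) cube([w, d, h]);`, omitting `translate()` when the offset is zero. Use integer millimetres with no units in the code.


translate([261, 454, 0]) cube([2670, 169, 2550]);
translate([261, 3155, 0]) cube([2670, 169, 2550]);
translate([261, 623, 0]) cube([169, 2532, 2550]);
translate([2762, 623, 0]) cube([169, 2532, 2550]);


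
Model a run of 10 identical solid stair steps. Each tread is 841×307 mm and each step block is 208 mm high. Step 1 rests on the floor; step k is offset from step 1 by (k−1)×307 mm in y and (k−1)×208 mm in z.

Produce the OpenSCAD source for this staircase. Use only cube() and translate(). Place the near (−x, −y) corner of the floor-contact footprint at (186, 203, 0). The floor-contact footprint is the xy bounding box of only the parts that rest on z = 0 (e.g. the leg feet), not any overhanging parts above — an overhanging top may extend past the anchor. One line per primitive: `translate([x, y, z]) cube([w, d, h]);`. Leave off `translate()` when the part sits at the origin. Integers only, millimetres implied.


translate([186, 203, 0]) cube([841, 307, 208]);
translate([186, 510, 208]) cube([841, 307, 208]);
translate([186, 817, 416]) cube([841, 307, 208]);
translate([186, 1124, 624]) cube([841, 307, 208]);
translate([186, 1431, 832]) cube([841, 307, 208]);
translate([186, 1738, 1040]) cube([841, 307, 208]);
translate([186, 2045, 1248]) cube([841, 307, 208]);
translate([186, 2352, 1456]) cube([841, 307, 208]);
translate([186, 2659, 1664]) cube([841, 307, 208]);
translate([186, 2966, 1872]) cube([841, 307, 208]);


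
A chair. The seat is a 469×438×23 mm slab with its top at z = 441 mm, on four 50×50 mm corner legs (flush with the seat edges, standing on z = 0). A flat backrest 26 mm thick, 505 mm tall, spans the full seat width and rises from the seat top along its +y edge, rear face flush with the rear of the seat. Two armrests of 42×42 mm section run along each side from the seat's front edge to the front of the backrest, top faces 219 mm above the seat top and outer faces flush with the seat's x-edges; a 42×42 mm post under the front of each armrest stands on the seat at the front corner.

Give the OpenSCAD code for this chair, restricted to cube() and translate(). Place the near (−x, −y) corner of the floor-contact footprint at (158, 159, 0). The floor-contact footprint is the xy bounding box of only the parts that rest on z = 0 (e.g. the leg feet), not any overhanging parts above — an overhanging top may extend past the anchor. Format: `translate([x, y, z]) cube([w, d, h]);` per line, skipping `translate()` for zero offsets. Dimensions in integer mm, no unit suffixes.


translate([158, 159, 418]) cube([469, 438, 23]);
translate([158, 159, 0]) cube([50, 50, 418]);
translate([577, 159, 0]) cube([50, 50, 418]);
translate([158, 547, 0]) cube([50, 50, 418]);
translate([577, 547, 0]) cube([50, 50, 418]);
translate([158, 571, 441]) cube([469, 26, 505]);
translate([158, 159, 618]) cube([42, 412, 42]);
translate([585, 159, 618]) cube([42, 412, 42]);
translate([158, 159, 441]) cube([42, 42, 177]);
translate([585, 159, 441]) cube([42, 42, 177]);


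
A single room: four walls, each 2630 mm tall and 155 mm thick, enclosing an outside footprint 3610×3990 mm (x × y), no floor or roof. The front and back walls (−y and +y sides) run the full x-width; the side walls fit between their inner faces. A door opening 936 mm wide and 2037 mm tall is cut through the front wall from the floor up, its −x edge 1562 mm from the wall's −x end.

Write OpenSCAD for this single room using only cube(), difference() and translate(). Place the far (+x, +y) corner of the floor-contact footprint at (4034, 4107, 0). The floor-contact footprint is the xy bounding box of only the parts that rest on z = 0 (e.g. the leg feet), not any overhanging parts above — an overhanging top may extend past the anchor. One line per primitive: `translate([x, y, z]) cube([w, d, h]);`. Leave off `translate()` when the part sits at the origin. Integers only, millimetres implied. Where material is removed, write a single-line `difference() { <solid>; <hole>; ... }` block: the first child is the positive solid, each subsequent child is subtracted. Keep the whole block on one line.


difference() { translate([424, 117, 0]) cube([3610, 155, 2630]); translate([1986, 117, 0]) cube([936, 155, 2037]); }
translate([424, 3952, 0]) cube([3610, 155, 2630]);
translate([424, 272, 0]) cube([155, 3680, 2630]);
translate([3879, 272, 0]) cube([155, 3680, 2630]);


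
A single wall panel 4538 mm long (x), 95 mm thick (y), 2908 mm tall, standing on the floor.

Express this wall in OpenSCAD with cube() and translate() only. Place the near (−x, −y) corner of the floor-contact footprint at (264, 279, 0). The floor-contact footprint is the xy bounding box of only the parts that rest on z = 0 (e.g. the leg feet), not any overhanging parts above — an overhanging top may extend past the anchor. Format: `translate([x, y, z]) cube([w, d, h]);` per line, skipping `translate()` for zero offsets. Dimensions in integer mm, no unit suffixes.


translate([264, 279, 0]) cube([4538, 95, 2908]);


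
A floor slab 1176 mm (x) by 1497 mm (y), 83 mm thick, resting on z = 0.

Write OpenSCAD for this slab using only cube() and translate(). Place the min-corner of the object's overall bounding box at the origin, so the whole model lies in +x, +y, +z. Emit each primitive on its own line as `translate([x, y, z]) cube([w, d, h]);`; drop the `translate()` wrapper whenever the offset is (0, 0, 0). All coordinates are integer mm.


cube([1176, 1497, 83]);


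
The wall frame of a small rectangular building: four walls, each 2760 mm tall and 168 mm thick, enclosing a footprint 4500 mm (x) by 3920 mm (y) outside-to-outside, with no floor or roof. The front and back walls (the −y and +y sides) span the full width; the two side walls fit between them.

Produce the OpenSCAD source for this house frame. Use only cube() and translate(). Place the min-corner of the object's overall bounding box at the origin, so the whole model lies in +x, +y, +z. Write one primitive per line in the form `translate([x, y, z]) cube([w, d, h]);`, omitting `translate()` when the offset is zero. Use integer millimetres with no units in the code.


cube([4500, 168, 2760]);
translate([0, 3752, 0]) cube([4500, 168, 2760]);
translate([0, 168, 0]) cube([168, 3584, 2760]);
translate([4332, 168, 0]) cube([168, 3584, 2760]);


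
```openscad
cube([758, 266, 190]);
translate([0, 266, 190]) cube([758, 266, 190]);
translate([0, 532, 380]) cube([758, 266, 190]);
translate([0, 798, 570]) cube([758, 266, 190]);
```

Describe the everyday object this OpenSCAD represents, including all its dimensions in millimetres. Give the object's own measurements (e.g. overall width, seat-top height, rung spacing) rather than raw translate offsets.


A straight staircase of 4 solid steps. Each step is 758 mm wide (x), 266 mm deep (y, the going) and 190 mm tall (the rise). The first step rests on the floor; each subsequent step sits one going further in +y and one rise higher in +z, directly behind and above the previous step with no overlap.


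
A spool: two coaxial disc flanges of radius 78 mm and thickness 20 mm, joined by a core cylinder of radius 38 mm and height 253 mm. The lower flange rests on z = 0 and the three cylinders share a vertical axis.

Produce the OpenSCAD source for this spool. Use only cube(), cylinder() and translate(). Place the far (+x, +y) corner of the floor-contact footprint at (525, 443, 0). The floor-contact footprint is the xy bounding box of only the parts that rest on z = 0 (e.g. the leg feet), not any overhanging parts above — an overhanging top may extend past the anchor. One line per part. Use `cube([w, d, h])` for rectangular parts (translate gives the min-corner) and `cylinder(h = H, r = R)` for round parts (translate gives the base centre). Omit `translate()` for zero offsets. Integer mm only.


translate([447, 365, 0]) cylinder(h = 20, r = 78);
translate([447, 365, 20]) cylinder(h = 253, r = 38);
translate([447, 365, 273]) cylinder(h = 20, r = 78);


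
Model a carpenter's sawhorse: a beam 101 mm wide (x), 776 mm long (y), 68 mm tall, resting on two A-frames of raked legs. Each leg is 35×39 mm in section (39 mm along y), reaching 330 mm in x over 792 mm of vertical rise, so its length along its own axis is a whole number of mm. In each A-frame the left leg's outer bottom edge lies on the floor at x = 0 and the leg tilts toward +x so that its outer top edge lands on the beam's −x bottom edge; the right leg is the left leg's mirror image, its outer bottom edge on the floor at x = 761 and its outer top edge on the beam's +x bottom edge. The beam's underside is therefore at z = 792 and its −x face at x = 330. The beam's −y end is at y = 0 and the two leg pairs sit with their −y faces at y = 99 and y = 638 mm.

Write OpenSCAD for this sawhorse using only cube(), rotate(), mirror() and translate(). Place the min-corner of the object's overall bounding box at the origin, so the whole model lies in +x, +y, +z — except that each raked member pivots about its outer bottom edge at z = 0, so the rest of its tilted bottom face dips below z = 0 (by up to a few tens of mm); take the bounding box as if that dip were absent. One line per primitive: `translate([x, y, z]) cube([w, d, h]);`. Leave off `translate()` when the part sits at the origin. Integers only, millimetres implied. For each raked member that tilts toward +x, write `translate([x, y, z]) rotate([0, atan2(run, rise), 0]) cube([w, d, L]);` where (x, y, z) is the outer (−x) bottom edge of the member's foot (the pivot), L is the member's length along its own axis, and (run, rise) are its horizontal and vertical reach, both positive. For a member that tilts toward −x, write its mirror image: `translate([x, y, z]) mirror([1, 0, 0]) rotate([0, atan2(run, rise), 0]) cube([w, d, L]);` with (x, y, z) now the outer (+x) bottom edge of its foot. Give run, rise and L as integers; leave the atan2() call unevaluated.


translate([330, 0, 792]) cube([101, 776, 68]);
translate([0, 99, 0]) rotate([0, atan2(330, 792), 0]) cube([35, 39, 858]);
translate([761, 99, 0]) mirror([1, 0, 0]) rotate([0, atan2(330, 792), 0]) cube([35, 39, 858]);
translate([0, 638, 0]) rotate([0, atan2(330, 792), 0]) cube([35, 39, 858]);
translate([761, 638, 0]) mirror([1, 0, 0]) rotate([0, atan2(330, 792), 0]) cube([35, 39, 858]);


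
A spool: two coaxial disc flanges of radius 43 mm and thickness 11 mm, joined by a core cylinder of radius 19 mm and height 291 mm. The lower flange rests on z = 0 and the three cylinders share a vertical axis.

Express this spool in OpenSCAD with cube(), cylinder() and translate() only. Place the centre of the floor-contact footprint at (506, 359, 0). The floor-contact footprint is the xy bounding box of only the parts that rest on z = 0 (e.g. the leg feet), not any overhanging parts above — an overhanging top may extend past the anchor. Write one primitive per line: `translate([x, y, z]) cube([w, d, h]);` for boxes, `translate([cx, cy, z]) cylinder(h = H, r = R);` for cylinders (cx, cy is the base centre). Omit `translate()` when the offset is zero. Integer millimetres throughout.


translate([506, 359, 0]) cylinder(h = 11, r = 43);
translate([506, 359, 11]) cylinder(h = 291, r = 19);
translate([506, 359, 302]) cylinder(h = 11, r = 43);


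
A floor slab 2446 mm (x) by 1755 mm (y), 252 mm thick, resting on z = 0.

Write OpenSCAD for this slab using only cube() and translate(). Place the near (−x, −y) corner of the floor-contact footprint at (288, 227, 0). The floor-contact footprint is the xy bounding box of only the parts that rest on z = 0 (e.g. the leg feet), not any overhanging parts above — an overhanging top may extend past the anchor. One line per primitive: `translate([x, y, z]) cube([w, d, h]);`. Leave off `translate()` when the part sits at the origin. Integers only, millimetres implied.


translate([288, 227, 0]) cube([2446, 1755, 252]);


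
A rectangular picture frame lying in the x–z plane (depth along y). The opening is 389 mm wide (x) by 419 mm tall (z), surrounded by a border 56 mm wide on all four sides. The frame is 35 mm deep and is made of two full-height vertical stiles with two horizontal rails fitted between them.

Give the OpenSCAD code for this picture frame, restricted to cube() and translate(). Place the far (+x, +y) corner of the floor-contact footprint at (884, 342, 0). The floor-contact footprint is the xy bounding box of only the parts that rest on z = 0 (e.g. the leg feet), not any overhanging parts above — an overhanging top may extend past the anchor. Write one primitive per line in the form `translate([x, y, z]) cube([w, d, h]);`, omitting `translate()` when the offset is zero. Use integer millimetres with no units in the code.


translate([383, 307, 0]) cube([56, 35, 531]);
translate([828, 307, 0]) cube([56, 35, 531]);
translate([439, 307, 0]) cube([389, 35, 56]);
translate([439, 307, 475]) cube([389, 35, 56]);


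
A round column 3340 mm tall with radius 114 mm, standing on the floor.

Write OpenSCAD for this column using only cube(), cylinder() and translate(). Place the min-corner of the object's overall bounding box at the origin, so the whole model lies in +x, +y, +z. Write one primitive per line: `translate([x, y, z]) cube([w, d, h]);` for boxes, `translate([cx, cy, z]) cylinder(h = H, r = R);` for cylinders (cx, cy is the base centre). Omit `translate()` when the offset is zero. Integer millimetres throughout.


translate([114, 114, 0]) cylinder(h = 3340, r = 114);


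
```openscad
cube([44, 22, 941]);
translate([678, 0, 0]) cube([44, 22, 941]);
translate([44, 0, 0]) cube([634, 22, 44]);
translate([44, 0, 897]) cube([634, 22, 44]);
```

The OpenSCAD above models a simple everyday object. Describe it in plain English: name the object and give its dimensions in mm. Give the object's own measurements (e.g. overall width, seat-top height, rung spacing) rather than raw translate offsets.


A rectangular picture frame lying in the x–z plane (depth along y). The opening is 634 mm wide (x) by 853 mm tall (z), surrounded by a border 44 mm wide on all four sides. The frame is 22 mm deep and is made of two full-height vertical stiles with two horizontal rails fitted between them.


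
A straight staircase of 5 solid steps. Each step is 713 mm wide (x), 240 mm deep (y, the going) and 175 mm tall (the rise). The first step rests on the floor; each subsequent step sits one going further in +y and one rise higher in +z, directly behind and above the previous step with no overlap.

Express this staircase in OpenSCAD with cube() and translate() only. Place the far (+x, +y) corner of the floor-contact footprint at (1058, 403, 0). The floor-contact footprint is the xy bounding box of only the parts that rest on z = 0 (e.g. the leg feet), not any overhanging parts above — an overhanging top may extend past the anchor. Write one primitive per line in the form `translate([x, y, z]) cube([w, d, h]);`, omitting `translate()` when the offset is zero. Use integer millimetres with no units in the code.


translate([345, 163, 0]) cube([713, 240, 175]);
translate([345, 403, 175]) cube([713, 240, 175]);
translate([345, 643, 350]) cube([713, 240, 175]);
translate([345, 883, 525]) cube([713, 240, 175]);
translate([345, 1123, 700]) cube([713, 240, 175]);


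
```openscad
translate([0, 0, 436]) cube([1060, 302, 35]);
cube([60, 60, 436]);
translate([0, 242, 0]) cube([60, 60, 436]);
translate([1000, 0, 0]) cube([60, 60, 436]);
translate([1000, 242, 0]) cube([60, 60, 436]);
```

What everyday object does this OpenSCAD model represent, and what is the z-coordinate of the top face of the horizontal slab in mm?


A bench. The seat-top height is 471 mm.

A long slab on four corner posts — a bench. The slab sits at z = 436 with thickness 35, so the top is 436 + 35 = 471 mm.


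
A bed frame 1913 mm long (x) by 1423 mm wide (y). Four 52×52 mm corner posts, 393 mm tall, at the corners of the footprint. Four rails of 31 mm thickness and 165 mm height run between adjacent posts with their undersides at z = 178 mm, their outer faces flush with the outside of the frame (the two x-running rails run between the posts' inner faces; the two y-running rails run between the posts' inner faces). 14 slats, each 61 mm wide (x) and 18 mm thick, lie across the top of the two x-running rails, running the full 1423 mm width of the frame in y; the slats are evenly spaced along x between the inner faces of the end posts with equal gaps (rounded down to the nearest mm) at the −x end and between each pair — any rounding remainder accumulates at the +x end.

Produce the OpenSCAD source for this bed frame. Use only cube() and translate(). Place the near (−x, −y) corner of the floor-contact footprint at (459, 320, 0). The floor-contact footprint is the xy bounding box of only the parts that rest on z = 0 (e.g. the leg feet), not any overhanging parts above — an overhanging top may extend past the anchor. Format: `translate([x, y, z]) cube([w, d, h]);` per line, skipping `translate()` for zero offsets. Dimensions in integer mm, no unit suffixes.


translate([459, 320, 0]) cube([52, 52, 393]);
translate([459, 1691, 0]) cube([52, 52, 393]);
translate([2320, 320, 0]) cube([52, 52, 393]);
translate([2320, 1691, 0]) cube([52, 52, 393]);
translate([511, 320, 178]) cube([1809, 31, 165]);
translate([511, 1712, 178]) cube([1809, 31, 165]);
translate([459, 372, 178]) cube([31, 1319, 165]);
translate([2341, 372, 178]) cube([31, 1319, 165]);
translate([574, 320, 343]) cube([61, 1423, 18]);
translate([698, 320, 343]) cube([61, 1423, 18]);
translate([822, 320, 343]) cube([61, 1423, 18]);
translate([946, 320, 343]) cube([61, 1423, 18]);
translate([1070, 320, 343]) cube([61, 1423, 18]);
translate([1194, 320, 343]) cube([61, 1423, 18]);
translate([1318, 320, 343]) cube([61, 1423, 18]);
translate([1442, 320, 343]) cube([61, 1423, 18]);
translate([1566, 320, 343]) cube([61, 1423, 18]);
translate([1690, 320, 343]) cube([61, 1423, 18]);
translate([1814, 320, 343]) cube([61, 1423, 18]);
translate([1938, 320, 343]) cube([61, 1423, 18]);
translate([2062, 320, 343]) cube([61, 1423, 18]);
translate([2186, 320, 343]) cube([61, 1423, 18]);


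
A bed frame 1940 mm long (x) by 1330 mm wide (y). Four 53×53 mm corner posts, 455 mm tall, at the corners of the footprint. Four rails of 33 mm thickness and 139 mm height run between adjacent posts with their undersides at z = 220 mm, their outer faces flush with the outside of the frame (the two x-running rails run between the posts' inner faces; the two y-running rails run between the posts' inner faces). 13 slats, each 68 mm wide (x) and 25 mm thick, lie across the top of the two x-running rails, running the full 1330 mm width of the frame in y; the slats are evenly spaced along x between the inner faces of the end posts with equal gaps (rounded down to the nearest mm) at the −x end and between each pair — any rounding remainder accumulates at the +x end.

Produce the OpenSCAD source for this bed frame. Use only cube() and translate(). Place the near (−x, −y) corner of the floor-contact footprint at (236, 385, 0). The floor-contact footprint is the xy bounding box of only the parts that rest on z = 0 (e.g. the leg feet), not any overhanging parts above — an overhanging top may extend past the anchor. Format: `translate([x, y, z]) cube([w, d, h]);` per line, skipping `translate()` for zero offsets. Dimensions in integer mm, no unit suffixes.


translate([236, 385, 0]) cube([53, 53, 455]);
translate([236, 1662, 0]) cube([53, 53, 455]);
translate([2123, 385, 0]) cube([53, 53, 455]);
translate([2123, 1662, 0]) cube([53, 53, 455]);
translate([289, 385, 220]) cube([1834, 33, 139]);
translate([289, 1682, 220]) cube([1834, 33, 139]);
translate([236, 438, 220]) cube([33, 1224, 139]);
translate([2143, 438, 220]) cube([33, 1224, 139]);
translate([356, 385, 359]) cube([68, 1330, 25]);
translate([491, 385, 359]) cube([68, 1330, 25]);
translate([626, 385, 359]) cube([68, 1330, 25]);
translate([761, 385, 359]) cube([68, 1330, 25]);
translate([896, 385, 359]) cube([68, 1330, 25]);
translate([1031, 385, 359]) cube([68, 1330, 25]);
translate([1166, 385, 359]) cube([68, 1330, 25]);
translate([1301, 385, 359]) cube([68, 1330, 25]);
translate([1436, 385, 359]) cube([68, 1330, 25]);
translate([1571, 385, 359]) cube([68, 1330, 25]);
translate([1706, 385, 359]) cube([68, 1330, 25]);
translate([1841, 385, 359]) cube([68, 1330, 25]);
translate([1976, 385, 359]) cube([68, 1330, 25]);


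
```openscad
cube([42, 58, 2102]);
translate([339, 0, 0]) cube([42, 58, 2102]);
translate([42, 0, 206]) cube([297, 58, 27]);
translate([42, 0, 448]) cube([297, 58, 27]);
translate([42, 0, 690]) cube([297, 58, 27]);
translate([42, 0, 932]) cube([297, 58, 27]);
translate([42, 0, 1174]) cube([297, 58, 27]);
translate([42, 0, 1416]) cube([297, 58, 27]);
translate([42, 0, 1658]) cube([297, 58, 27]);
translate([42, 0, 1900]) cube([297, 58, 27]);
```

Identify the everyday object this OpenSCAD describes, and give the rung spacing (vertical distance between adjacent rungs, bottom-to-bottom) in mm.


A ladder. The rung spacing is 242 mm.

Two tall 42×58 posts with 8 short bars between them — a ladder. Adjacent rungs sit at z = 206 and z = 448, so the spacing is 448 − 206 = 242 mm.


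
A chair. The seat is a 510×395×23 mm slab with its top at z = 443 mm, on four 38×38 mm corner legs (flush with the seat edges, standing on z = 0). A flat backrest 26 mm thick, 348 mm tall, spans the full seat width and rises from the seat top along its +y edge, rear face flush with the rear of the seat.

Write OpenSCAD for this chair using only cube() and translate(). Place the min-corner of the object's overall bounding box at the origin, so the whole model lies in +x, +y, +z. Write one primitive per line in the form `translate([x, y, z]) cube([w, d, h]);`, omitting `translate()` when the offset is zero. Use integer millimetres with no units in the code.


translate([0, 0, 420]) cube([510, 395, 23]);
cube([38, 38, 420]);
translate([472, 0, 0]) cube([38, 38, 420]);
translate([0, 357, 0]) cube([38, 38, 420]);
translate([472, 357, 0]) cube([38, 38, 420]);
translate([0, 369, 443]) cube([510, 26, 348]);


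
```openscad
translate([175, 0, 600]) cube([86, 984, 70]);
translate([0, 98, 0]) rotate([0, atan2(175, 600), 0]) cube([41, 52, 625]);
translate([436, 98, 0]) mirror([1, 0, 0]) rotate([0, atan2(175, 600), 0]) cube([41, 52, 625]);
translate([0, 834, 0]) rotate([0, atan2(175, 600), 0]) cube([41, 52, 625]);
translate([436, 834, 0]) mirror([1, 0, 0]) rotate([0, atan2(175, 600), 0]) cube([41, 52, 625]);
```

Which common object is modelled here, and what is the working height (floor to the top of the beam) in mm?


A sawhorse. The overall height is 670 mm.

A beam across two mirrored pairs of raked legs — a sawhorse. The beam's underside is at z = 600 (matching the legs' vertical rise in atan2(175, 600)) and the beam is 70 mm tall, so its top is at 600 + 70 = 670 mm. The raked legs top out at the beam's underside, so that is the highest point.


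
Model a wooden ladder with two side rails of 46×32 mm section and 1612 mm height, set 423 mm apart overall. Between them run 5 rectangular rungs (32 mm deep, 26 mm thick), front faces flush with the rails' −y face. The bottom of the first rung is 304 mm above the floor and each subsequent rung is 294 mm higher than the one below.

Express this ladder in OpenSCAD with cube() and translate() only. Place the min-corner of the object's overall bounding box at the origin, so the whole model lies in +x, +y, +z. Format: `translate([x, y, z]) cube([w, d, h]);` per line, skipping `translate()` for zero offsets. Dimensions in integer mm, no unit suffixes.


// rung span = 423 - 2*46 = 331
// rung[k] z = 304 + k*294
cube([46, 32, 1612]);
translate([377, 0, 0]) cube([46, 32, 1612]);
translate([46, 0, 304]) cube([331, 32, 26]);
translate([46, 0, 598]) cube([331, 32, 26]);
translate([46, 0, 892]) cube([331, 32, 26]);
translate([46, 0, 1186]) cube([331, 32, 26]);
translate([46, 0, 1480]) cube([331, 32, 26]);


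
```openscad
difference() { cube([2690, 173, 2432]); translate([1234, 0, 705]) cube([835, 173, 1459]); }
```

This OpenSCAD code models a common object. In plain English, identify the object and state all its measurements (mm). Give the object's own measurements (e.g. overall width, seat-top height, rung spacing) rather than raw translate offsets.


A wall 2690 mm long (x), 173 mm thick (y), 2432 mm tall, with a rectangular window opening cut through it. The opening is 835 mm wide and 1459 mm tall; its sill is at z = 705 mm and its near (−x) edge is 1234 mm from the wall's −x end. The opening passes through the full wall thickness.


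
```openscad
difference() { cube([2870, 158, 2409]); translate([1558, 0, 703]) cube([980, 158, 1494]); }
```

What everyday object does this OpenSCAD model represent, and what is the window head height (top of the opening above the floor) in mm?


A wall with a window opening. The window head height is 2197 mm.

A wall with a rectangular opening subtracted — a window. Sill at z = 703, opening 1494 mm tall, so the head is at 703 + 1494 = 2197 mm.


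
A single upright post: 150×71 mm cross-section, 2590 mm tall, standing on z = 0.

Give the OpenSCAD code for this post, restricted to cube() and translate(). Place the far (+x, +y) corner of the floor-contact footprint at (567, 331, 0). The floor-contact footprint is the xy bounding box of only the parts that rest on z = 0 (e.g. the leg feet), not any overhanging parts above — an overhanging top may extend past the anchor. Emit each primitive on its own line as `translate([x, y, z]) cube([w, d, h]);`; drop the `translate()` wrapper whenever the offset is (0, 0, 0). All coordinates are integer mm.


translate([417, 260, 0]) cube([150, 71, 2590]);


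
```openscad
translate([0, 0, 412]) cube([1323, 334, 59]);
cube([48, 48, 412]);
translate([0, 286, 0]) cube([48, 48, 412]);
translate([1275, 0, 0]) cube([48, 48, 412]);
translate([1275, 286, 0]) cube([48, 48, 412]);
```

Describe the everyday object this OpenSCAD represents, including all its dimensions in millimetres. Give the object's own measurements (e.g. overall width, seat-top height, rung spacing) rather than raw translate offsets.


A long wooden bench with a 1323 mm (x) × 334 mm (y) seat, 59 mm thick, its top surface 471 mm above the floor. Four 48 mm square legs at the seat corners, flush with the edges, run from z = 0 to the seat underside.


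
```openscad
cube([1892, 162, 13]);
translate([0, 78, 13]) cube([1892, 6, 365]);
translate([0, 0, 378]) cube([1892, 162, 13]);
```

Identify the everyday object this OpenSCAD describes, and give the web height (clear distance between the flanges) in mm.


An I-beam. The web height is 365 mm.

Two wide flanges with a thin centred web — an I-beam. Overall 391 mm minus two 13 mm flanges gives a web of 391 − 2·13 = 365 mm.


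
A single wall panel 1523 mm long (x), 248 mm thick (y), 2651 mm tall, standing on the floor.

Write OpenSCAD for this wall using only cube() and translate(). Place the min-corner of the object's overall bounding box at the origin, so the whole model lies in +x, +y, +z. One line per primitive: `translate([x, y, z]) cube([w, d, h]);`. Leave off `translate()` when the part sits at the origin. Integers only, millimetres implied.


cube([1523, 248, 2651]);


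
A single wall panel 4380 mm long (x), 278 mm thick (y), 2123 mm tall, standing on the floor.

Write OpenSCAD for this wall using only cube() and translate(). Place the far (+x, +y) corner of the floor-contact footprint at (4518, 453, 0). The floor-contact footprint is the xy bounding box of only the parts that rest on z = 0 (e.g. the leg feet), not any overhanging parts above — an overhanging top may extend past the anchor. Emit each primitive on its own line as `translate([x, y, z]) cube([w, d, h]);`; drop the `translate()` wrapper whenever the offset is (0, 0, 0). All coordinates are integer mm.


translate([138, 175, 0]) cube([4380, 278, 2123]);


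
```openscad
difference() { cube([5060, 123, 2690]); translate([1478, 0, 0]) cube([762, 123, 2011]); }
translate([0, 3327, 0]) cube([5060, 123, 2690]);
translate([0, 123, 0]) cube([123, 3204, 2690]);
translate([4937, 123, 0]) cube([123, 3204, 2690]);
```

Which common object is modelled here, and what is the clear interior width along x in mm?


A single room. The interior width is 4814 mm.

Four walls enclosing a rectangle with a door in the front wall — a room. Outside width 5060 minus two 123 mm walls gives 4814 mm.


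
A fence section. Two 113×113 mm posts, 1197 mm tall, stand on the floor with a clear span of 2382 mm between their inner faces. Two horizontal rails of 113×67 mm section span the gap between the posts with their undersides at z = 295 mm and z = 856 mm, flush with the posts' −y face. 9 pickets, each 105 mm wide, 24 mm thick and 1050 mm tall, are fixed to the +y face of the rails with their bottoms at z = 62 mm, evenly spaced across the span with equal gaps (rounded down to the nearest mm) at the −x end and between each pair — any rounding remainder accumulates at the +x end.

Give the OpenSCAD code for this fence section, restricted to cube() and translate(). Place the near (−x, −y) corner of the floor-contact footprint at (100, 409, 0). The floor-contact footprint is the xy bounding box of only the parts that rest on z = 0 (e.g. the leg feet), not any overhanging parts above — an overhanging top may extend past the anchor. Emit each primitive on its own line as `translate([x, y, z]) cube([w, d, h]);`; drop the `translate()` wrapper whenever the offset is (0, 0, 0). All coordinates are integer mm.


translate([100, 409, 0]) cube([113, 113, 1197]);
translate([2595, 409, 0]) cube([113, 113, 1197]);
translate([213, 409, 295]) cube([2382, 113, 67]);
translate([213, 409, 856]) cube([2382, 113, 67]);
translate([356, 522, 62]) cube([105, 24, 1050]);
translate([604, 522, 62]) cube([105, 24, 1050]);
translate([852, 522, 62]) cube([105, 24, 1050]);
translate([1100, 522, 62]) cube([105, 24, 1050]);
translate([1348, 522, 62]) cube([105, 24, 1050]);
translate([1596, 522, 62]) cube([105, 24, 1050]);
translate([1844, 522, 62]) cube([105, 24, 1050]);
translate([2092, 522, 62]) cube([105, 24, 1050]);
translate([2340, 522, 62]) cube([105, 24, 1050]);
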